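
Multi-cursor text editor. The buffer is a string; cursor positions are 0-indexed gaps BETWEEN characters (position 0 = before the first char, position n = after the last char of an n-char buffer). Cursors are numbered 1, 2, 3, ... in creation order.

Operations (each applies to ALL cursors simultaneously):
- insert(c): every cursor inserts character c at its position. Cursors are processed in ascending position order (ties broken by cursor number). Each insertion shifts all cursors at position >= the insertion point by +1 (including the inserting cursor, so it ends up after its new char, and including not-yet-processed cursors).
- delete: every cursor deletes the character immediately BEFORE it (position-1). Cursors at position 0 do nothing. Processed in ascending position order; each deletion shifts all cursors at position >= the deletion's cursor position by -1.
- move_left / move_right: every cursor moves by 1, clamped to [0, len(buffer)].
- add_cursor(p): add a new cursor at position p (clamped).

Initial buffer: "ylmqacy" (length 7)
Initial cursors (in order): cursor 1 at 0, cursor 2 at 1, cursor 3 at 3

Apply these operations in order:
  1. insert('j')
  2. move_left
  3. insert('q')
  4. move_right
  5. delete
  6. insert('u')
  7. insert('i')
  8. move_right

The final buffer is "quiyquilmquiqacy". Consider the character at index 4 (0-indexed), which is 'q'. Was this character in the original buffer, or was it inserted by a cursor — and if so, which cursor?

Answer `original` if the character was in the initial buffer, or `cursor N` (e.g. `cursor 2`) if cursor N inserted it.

Answer: cursor 2

Derivation:
After op 1 (insert('j')): buffer="jyjlmjqacy" (len 10), cursors c1@1 c2@3 c3@6, authorship 1.2..3....
After op 2 (move_left): buffer="jyjlmjqacy" (len 10), cursors c1@0 c2@2 c3@5, authorship 1.2..3....
After op 3 (insert('q')): buffer="qjyqjlmqjqacy" (len 13), cursors c1@1 c2@4 c3@8, authorship 11.22..33....
After op 4 (move_right): buffer="qjyqjlmqjqacy" (len 13), cursors c1@2 c2@5 c3@9, authorship 11.22..33....
After op 5 (delete): buffer="qyqlmqqacy" (len 10), cursors c1@1 c2@3 c3@6, authorship 1.2..3....
After op 6 (insert('u')): buffer="quyqulmquqacy" (len 13), cursors c1@2 c2@5 c3@9, authorship 11.22..33....
After op 7 (insert('i')): buffer="quiyquilmquiqacy" (len 16), cursors c1@3 c2@7 c3@12, authorship 111.222..333....
After op 8 (move_right): buffer="quiyquilmquiqacy" (len 16), cursors c1@4 c2@8 c3@13, authorship 111.222..333....
Authorship (.=original, N=cursor N): 1 1 1 . 2 2 2 . . 3 3 3 . . . .
Index 4: author = 2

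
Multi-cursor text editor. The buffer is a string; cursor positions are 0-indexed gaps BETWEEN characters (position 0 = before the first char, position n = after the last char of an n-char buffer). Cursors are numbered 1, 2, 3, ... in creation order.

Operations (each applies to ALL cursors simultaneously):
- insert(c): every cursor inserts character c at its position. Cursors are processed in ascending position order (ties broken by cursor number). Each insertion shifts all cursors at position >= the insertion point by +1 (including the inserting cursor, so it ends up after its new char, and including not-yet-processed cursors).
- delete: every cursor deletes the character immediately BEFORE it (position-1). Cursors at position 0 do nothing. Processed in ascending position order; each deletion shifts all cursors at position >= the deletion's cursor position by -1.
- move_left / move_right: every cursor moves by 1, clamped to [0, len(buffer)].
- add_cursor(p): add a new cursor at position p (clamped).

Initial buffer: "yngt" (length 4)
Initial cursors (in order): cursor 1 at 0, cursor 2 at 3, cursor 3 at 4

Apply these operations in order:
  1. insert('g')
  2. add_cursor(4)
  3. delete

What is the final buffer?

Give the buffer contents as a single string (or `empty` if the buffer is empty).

After op 1 (insert('g')): buffer="gynggtg" (len 7), cursors c1@1 c2@5 c3@7, authorship 1...2.3
After op 2 (add_cursor(4)): buffer="gynggtg" (len 7), cursors c1@1 c4@4 c2@5 c3@7, authorship 1...2.3
After op 3 (delete): buffer="ynt" (len 3), cursors c1@0 c2@2 c4@2 c3@3, authorship ...

Answer: ynt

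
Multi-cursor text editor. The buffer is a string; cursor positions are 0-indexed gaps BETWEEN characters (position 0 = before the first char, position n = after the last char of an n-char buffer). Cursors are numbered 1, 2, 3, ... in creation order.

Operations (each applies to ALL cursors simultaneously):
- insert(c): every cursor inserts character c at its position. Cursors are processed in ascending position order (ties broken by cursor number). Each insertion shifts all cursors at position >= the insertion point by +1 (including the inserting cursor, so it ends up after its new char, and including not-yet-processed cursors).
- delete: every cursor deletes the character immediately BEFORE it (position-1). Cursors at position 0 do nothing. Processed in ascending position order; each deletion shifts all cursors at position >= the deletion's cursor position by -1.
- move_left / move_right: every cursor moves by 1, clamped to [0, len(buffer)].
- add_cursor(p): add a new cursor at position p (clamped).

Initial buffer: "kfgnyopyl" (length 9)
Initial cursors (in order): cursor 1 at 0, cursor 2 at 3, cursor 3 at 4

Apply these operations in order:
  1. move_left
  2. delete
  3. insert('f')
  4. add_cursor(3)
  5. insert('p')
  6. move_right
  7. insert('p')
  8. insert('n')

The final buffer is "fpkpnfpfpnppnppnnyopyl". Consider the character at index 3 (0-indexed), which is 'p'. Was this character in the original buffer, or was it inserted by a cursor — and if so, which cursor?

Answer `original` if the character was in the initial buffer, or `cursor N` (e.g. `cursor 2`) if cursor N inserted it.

Answer: cursor 1

Derivation:
After op 1 (move_left): buffer="kfgnyopyl" (len 9), cursors c1@0 c2@2 c3@3, authorship .........
After op 2 (delete): buffer="knyopyl" (len 7), cursors c1@0 c2@1 c3@1, authorship .......
After op 3 (insert('f')): buffer="fkffnyopyl" (len 10), cursors c1@1 c2@4 c3@4, authorship 1.23......
After op 4 (add_cursor(3)): buffer="fkffnyopyl" (len 10), cursors c1@1 c4@3 c2@4 c3@4, authorship 1.23......
After op 5 (insert('p')): buffer="fpkfpfppnyopyl" (len 14), cursors c1@2 c4@5 c2@8 c3@8, authorship 11.24323......
After op 6 (move_right): buffer="fpkfpfppnyopyl" (len 14), cursors c1@3 c4@6 c2@9 c3@9, authorship 11.24323......
After op 7 (insert('p')): buffer="fpkpfpfpppnppyopyl" (len 18), cursors c1@4 c4@8 c2@13 c3@13, authorship 11.1243423.23.....
After op 8 (insert('n')): buffer="fpkpnfpfpnppnppnnyopyl" (len 22), cursors c1@5 c4@10 c2@17 c3@17, authorship 11.112434423.2323.....
Authorship (.=original, N=cursor N): 1 1 . 1 1 2 4 3 4 4 2 3 . 2 3 2 3 . . . . .
Index 3: author = 1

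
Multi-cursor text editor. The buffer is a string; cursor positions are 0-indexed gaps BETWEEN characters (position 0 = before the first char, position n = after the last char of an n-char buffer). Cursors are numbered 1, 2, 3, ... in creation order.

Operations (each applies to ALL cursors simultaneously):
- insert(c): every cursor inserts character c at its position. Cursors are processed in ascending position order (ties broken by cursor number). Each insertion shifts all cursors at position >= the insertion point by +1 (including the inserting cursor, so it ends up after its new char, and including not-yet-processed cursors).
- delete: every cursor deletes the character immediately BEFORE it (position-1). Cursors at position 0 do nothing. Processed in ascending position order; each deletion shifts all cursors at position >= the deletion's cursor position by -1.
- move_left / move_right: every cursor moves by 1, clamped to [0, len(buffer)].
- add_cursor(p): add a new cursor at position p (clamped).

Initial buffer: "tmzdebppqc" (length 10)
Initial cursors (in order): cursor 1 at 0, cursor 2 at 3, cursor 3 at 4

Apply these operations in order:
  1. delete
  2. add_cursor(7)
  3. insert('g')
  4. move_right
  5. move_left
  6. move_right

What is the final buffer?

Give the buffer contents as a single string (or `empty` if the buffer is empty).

After op 1 (delete): buffer="tmebppqc" (len 8), cursors c1@0 c2@2 c3@2, authorship ........
After op 2 (add_cursor(7)): buffer="tmebppqc" (len 8), cursors c1@0 c2@2 c3@2 c4@7, authorship ........
After op 3 (insert('g')): buffer="gtmggebppqgc" (len 12), cursors c1@1 c2@5 c3@5 c4@11, authorship 1..23.....4.
After op 4 (move_right): buffer="gtmggebppqgc" (len 12), cursors c1@2 c2@6 c3@6 c4@12, authorship 1..23.....4.
After op 5 (move_left): buffer="gtmggebppqgc" (len 12), cursors c1@1 c2@5 c3@5 c4@11, authorship 1..23.....4.
After op 6 (move_right): buffer="gtmggebppqgc" (len 12), cursors c1@2 c2@6 c3@6 c4@12, authorship 1..23.....4.

Answer: gtmggebppqgc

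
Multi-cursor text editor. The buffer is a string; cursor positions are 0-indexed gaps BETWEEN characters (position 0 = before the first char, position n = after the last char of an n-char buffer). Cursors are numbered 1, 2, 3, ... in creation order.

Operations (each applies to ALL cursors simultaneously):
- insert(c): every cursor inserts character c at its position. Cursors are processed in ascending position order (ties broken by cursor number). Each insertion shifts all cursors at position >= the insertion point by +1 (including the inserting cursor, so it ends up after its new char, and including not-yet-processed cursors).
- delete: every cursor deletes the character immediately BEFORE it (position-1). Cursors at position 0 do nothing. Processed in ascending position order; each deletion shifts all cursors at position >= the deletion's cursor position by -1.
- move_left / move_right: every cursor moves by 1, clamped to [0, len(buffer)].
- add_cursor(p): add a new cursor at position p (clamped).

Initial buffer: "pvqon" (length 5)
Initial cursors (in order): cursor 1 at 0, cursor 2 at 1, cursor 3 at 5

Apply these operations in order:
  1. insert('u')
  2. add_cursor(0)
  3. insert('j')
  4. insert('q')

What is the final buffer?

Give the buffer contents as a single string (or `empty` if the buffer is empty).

After op 1 (insert('u')): buffer="upuvqonu" (len 8), cursors c1@1 c2@3 c3@8, authorship 1.2....3
After op 2 (add_cursor(0)): buffer="upuvqonu" (len 8), cursors c4@0 c1@1 c2@3 c3@8, authorship 1.2....3
After op 3 (insert('j')): buffer="jujpujvqonuj" (len 12), cursors c4@1 c1@3 c2@6 c3@12, authorship 411.22....33
After op 4 (insert('q')): buffer="jqujqpujqvqonujq" (len 16), cursors c4@2 c1@5 c2@9 c3@16, authorship 44111.222....333

Answer: jqujqpujqvqonujq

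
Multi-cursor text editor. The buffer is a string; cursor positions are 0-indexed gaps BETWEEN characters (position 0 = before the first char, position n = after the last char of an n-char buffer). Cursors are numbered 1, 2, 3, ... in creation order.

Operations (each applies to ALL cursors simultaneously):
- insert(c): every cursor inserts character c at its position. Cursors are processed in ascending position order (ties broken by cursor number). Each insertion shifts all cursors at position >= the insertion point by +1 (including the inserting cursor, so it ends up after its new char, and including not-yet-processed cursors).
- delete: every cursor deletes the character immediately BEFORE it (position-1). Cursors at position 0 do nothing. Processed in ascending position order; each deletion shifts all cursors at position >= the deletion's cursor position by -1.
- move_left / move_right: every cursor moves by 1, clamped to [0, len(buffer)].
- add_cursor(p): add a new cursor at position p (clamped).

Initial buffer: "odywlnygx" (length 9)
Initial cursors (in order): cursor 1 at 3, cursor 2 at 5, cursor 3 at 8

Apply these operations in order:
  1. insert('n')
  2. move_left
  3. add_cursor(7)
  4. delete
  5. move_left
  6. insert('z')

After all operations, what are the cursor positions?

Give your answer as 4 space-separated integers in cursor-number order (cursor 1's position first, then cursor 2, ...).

After op 1 (insert('n')): buffer="odynwlnnygnx" (len 12), cursors c1@4 c2@7 c3@11, authorship ...1..2...3.
After op 2 (move_left): buffer="odynwlnnygnx" (len 12), cursors c1@3 c2@6 c3@10, authorship ...1..2...3.
After op 3 (add_cursor(7)): buffer="odynwlnnygnx" (len 12), cursors c1@3 c2@6 c4@7 c3@10, authorship ...1..2...3.
After op 4 (delete): buffer="odnwnynx" (len 8), cursors c1@2 c2@4 c4@4 c3@6, authorship ..1...3.
After op 5 (move_left): buffer="odnwnynx" (len 8), cursors c1@1 c2@3 c4@3 c3@5, authorship ..1...3.
After op 6 (insert('z')): buffer="ozdnzzwnzynx" (len 12), cursors c1@2 c2@6 c4@6 c3@9, authorship .1.124..3.3.

Answer: 2 6 9 6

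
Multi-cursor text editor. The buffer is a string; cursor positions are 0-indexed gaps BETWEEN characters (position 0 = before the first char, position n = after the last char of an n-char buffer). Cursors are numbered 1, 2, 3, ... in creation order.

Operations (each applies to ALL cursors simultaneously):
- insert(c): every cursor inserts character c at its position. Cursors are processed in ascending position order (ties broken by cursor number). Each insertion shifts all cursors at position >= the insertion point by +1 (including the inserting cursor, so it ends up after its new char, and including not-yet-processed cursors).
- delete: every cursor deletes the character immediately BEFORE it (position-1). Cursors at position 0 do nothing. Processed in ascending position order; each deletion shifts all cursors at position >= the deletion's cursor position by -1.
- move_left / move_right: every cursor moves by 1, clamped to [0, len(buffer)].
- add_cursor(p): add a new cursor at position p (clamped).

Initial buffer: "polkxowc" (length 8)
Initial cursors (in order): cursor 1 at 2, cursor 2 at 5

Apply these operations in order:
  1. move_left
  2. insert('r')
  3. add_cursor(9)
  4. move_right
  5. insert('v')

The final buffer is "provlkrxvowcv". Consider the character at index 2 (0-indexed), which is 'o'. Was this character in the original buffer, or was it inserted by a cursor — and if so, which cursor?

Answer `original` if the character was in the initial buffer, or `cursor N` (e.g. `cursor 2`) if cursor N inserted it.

Answer: original

Derivation:
After op 1 (move_left): buffer="polkxowc" (len 8), cursors c1@1 c2@4, authorship ........
After op 2 (insert('r')): buffer="prolkrxowc" (len 10), cursors c1@2 c2@6, authorship .1...2....
After op 3 (add_cursor(9)): buffer="prolkrxowc" (len 10), cursors c1@2 c2@6 c3@9, authorship .1...2....
After op 4 (move_right): buffer="prolkrxowc" (len 10), cursors c1@3 c2@7 c3@10, authorship .1...2....
After op 5 (insert('v')): buffer="provlkrxvowcv" (len 13), cursors c1@4 c2@9 c3@13, authorship .1.1..2.2...3
Authorship (.=original, N=cursor N): . 1 . 1 . . 2 . 2 . . . 3
Index 2: author = original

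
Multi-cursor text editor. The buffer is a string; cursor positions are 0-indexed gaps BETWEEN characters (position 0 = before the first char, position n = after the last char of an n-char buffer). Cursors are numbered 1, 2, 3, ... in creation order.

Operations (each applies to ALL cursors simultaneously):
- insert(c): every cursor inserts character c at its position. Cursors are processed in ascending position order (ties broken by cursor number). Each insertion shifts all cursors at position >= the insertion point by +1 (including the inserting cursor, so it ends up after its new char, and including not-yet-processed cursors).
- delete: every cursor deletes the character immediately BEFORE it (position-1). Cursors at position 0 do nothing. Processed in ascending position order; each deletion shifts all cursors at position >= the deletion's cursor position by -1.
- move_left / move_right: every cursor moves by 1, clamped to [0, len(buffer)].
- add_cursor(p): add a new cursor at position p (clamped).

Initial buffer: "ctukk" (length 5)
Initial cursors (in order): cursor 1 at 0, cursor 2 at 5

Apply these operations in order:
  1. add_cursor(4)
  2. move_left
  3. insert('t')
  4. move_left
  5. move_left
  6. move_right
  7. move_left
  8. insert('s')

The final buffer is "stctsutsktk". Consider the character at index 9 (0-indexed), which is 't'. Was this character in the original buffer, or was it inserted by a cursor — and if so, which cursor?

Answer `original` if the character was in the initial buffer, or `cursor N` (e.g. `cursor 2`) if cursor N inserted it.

Answer: cursor 2

Derivation:
After op 1 (add_cursor(4)): buffer="ctukk" (len 5), cursors c1@0 c3@4 c2@5, authorship .....
After op 2 (move_left): buffer="ctukk" (len 5), cursors c1@0 c3@3 c2@4, authorship .....
After op 3 (insert('t')): buffer="tctutktk" (len 8), cursors c1@1 c3@5 c2@7, authorship 1...3.2.
After op 4 (move_left): buffer="tctutktk" (len 8), cursors c1@0 c3@4 c2@6, authorship 1...3.2.
After op 5 (move_left): buffer="tctutktk" (len 8), cursors c1@0 c3@3 c2@5, authorship 1...3.2.
After op 6 (move_right): buffer="tctutktk" (len 8), cursors c1@1 c3@4 c2@6, authorship 1...3.2.
After op 7 (move_left): buffer="tctutktk" (len 8), cursors c1@0 c3@3 c2@5, authorship 1...3.2.
After op 8 (insert('s')): buffer="stctsutsktk" (len 11), cursors c1@1 c3@5 c2@8, authorship 11..3.32.2.
Authorship (.=original, N=cursor N): 1 1 . . 3 . 3 2 . 2 .
Index 9: author = 2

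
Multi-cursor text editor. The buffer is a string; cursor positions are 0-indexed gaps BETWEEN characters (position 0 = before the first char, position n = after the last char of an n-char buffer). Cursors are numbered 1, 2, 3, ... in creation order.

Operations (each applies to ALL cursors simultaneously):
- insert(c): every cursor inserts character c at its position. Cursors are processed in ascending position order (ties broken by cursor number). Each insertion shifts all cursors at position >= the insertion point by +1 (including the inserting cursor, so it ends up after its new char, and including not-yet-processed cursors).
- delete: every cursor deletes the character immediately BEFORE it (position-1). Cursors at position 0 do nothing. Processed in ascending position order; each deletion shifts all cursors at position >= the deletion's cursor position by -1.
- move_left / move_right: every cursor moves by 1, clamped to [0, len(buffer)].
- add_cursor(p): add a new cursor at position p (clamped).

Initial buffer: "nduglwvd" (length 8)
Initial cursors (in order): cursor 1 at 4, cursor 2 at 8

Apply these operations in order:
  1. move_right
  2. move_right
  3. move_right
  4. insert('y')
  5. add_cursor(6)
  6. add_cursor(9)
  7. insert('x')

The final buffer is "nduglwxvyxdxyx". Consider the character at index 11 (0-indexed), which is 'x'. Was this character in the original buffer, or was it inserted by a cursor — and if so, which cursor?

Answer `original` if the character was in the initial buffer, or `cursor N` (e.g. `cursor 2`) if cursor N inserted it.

Answer: cursor 4

Derivation:
After op 1 (move_right): buffer="nduglwvd" (len 8), cursors c1@5 c2@8, authorship ........
After op 2 (move_right): buffer="nduglwvd" (len 8), cursors c1@6 c2@8, authorship ........
After op 3 (move_right): buffer="nduglwvd" (len 8), cursors c1@7 c2@8, authorship ........
After op 4 (insert('y')): buffer="nduglwvydy" (len 10), cursors c1@8 c2@10, authorship .......1.2
After op 5 (add_cursor(6)): buffer="nduglwvydy" (len 10), cursors c3@6 c1@8 c2@10, authorship .......1.2
After op 6 (add_cursor(9)): buffer="nduglwvydy" (len 10), cursors c3@6 c1@8 c4@9 c2@10, authorship .......1.2
After op 7 (insert('x')): buffer="nduglwxvyxdxyx" (len 14), cursors c3@7 c1@10 c4@12 c2@14, authorship ......3.11.422
Authorship (.=original, N=cursor N): . . . . . . 3 . 1 1 . 4 2 2
Index 11: author = 4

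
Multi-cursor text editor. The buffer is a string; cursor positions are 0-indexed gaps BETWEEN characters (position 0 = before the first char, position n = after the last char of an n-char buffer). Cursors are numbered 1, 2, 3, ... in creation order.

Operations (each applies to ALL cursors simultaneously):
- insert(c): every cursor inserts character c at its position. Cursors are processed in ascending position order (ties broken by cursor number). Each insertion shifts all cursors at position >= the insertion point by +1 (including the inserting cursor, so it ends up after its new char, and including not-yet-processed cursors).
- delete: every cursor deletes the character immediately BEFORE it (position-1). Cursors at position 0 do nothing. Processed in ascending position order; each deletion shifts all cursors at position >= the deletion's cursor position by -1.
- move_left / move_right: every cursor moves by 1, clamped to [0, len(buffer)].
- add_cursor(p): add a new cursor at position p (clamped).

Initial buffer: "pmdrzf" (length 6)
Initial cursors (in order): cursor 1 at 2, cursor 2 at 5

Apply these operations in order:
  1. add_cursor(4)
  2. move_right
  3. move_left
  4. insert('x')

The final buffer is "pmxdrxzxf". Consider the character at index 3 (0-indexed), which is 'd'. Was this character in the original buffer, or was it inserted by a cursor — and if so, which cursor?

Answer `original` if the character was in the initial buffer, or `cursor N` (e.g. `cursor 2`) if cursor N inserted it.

After op 1 (add_cursor(4)): buffer="pmdrzf" (len 6), cursors c1@2 c3@4 c2@5, authorship ......
After op 2 (move_right): buffer="pmdrzf" (len 6), cursors c1@3 c3@5 c2@6, authorship ......
After op 3 (move_left): buffer="pmdrzf" (len 6), cursors c1@2 c3@4 c2@5, authorship ......
After op 4 (insert('x')): buffer="pmxdrxzxf" (len 9), cursors c1@3 c3@6 c2@8, authorship ..1..3.2.
Authorship (.=original, N=cursor N): . . 1 . . 3 . 2 .
Index 3: author = original

Answer: original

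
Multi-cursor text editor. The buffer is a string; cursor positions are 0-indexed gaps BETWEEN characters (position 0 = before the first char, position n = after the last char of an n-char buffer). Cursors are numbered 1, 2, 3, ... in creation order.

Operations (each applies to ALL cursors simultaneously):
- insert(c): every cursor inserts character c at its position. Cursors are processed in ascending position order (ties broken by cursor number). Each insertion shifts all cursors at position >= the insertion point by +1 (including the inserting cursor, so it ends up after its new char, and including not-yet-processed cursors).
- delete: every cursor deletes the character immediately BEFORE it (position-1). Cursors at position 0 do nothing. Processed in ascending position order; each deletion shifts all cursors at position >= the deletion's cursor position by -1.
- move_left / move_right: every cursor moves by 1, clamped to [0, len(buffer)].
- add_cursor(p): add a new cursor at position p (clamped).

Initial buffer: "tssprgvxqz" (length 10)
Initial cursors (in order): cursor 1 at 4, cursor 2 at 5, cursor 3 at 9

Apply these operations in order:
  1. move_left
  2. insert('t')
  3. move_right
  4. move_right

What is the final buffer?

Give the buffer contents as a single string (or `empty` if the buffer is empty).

After op 1 (move_left): buffer="tssprgvxqz" (len 10), cursors c1@3 c2@4 c3@8, authorship ..........
After op 2 (insert('t')): buffer="tsstptrgvxtqz" (len 13), cursors c1@4 c2@6 c3@11, authorship ...1.2....3..
After op 3 (move_right): buffer="tsstptrgvxtqz" (len 13), cursors c1@5 c2@7 c3@12, authorship ...1.2....3..
After op 4 (move_right): buffer="tsstptrgvxtqz" (len 13), cursors c1@6 c2@8 c3@13, authorship ...1.2....3..

Answer: tsstptrgvxtqz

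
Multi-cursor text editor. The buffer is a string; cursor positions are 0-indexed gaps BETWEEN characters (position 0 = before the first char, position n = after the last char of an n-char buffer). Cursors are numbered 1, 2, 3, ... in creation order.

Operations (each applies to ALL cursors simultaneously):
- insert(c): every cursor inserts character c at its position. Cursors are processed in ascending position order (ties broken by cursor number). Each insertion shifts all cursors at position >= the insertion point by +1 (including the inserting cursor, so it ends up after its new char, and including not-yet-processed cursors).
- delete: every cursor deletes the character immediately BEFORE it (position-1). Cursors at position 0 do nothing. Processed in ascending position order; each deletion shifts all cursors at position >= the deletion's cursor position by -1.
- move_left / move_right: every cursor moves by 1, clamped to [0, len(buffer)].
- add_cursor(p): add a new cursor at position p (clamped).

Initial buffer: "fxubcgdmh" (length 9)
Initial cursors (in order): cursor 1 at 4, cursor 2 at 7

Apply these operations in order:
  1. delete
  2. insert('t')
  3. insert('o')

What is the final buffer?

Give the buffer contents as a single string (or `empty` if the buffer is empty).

After op 1 (delete): buffer="fxucgmh" (len 7), cursors c1@3 c2@5, authorship .......
After op 2 (insert('t')): buffer="fxutcgtmh" (len 9), cursors c1@4 c2@7, authorship ...1..2..
After op 3 (insert('o')): buffer="fxutocgtomh" (len 11), cursors c1@5 c2@9, authorship ...11..22..

Answer: fxutocgtomh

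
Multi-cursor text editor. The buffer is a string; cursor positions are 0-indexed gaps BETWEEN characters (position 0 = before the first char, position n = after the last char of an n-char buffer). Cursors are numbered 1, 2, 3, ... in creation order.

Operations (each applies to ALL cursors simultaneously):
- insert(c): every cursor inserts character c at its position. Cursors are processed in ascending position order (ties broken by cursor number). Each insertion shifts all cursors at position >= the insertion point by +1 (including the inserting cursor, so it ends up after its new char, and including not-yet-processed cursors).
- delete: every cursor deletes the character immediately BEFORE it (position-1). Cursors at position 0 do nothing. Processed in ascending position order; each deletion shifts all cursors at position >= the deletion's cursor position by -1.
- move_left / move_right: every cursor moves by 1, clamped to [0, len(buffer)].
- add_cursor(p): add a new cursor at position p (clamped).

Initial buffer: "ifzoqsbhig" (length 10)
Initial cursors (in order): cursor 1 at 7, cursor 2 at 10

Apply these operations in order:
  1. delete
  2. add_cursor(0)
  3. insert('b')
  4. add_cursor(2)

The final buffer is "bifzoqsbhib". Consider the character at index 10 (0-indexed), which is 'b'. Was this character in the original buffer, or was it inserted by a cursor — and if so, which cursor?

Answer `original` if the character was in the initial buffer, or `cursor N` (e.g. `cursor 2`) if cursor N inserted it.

After op 1 (delete): buffer="ifzoqshi" (len 8), cursors c1@6 c2@8, authorship ........
After op 2 (add_cursor(0)): buffer="ifzoqshi" (len 8), cursors c3@0 c1@6 c2@8, authorship ........
After op 3 (insert('b')): buffer="bifzoqsbhib" (len 11), cursors c3@1 c1@8 c2@11, authorship 3......1..2
After op 4 (add_cursor(2)): buffer="bifzoqsbhib" (len 11), cursors c3@1 c4@2 c1@8 c2@11, authorship 3......1..2
Authorship (.=original, N=cursor N): 3 . . . . . . 1 . . 2
Index 10: author = 2

Answer: cursor 2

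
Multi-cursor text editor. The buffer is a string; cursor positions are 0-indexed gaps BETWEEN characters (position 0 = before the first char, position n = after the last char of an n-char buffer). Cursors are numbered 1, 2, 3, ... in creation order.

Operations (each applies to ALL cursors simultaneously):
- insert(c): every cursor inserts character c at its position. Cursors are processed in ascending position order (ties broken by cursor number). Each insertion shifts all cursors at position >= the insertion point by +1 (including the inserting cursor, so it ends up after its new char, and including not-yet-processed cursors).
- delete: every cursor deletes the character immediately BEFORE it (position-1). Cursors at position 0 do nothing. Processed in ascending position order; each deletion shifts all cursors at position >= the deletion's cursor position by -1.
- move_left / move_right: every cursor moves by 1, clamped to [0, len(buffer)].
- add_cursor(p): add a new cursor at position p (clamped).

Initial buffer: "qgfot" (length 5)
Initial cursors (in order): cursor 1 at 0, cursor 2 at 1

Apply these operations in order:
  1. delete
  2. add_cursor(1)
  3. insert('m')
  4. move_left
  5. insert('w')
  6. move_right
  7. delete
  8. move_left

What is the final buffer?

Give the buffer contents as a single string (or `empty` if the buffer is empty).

After op 1 (delete): buffer="gfot" (len 4), cursors c1@0 c2@0, authorship ....
After op 2 (add_cursor(1)): buffer="gfot" (len 4), cursors c1@0 c2@0 c3@1, authorship ....
After op 3 (insert('m')): buffer="mmgmfot" (len 7), cursors c1@2 c2@2 c3@4, authorship 12.3...
After op 4 (move_left): buffer="mmgmfot" (len 7), cursors c1@1 c2@1 c3@3, authorship 12.3...
After op 5 (insert('w')): buffer="mwwmgwmfot" (len 10), cursors c1@3 c2@3 c3@6, authorship 1122.33...
After op 6 (move_right): buffer="mwwmgwmfot" (len 10), cursors c1@4 c2@4 c3@7, authorship 1122.33...
After op 7 (delete): buffer="mwgwfot" (len 7), cursors c1@2 c2@2 c3@4, authorship 11.3...
After op 8 (move_left): buffer="mwgwfot" (len 7), cursors c1@1 c2@1 c3@3, authorship 11.3...

Answer: mwgwfot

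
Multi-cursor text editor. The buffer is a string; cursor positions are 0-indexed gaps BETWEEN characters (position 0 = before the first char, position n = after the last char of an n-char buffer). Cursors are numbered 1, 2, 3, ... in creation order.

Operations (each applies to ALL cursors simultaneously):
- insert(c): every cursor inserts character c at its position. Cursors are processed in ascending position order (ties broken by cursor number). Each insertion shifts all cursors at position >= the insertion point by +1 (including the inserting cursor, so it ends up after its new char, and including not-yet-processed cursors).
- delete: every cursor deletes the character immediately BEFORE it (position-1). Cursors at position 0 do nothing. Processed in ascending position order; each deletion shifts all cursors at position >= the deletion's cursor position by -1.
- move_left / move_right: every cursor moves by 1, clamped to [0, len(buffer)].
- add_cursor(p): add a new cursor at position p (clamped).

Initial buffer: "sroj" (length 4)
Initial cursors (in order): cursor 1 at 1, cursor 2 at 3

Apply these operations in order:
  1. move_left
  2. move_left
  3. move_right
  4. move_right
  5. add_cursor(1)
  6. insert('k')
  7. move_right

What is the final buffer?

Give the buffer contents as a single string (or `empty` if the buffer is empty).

Answer: skrkokj

Derivation:
After op 1 (move_left): buffer="sroj" (len 4), cursors c1@0 c2@2, authorship ....
After op 2 (move_left): buffer="sroj" (len 4), cursors c1@0 c2@1, authorship ....
After op 3 (move_right): buffer="sroj" (len 4), cursors c1@1 c2@2, authorship ....
After op 4 (move_right): buffer="sroj" (len 4), cursors c1@2 c2@3, authorship ....
After op 5 (add_cursor(1)): buffer="sroj" (len 4), cursors c3@1 c1@2 c2@3, authorship ....
After op 6 (insert('k')): buffer="skrkokj" (len 7), cursors c3@2 c1@4 c2@6, authorship .3.1.2.
After op 7 (move_right): buffer="skrkokj" (len 7), cursors c3@3 c1@5 c2@7, authorship .3.1.2.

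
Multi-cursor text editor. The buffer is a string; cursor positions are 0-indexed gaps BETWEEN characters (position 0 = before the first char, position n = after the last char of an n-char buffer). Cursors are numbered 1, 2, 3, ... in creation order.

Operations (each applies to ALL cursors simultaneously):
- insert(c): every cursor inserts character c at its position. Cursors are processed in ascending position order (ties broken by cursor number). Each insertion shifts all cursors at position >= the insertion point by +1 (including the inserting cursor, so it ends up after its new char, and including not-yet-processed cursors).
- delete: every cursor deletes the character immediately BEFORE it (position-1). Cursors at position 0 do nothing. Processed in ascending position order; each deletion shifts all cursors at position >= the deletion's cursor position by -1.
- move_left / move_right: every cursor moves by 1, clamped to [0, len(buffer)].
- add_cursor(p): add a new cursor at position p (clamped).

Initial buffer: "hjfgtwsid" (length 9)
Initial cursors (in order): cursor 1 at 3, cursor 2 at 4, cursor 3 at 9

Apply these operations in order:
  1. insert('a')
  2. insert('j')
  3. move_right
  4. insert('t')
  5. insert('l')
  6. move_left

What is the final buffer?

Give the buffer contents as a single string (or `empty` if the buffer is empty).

Answer: hjfajgtlajttlwsidajtl

Derivation:
After op 1 (insert('a')): buffer="hjfagatwsida" (len 12), cursors c1@4 c2@6 c3@12, authorship ...1.2.....3
After op 2 (insert('j')): buffer="hjfajgajtwsidaj" (len 15), cursors c1@5 c2@8 c3@15, authorship ...11.22.....33
After op 3 (move_right): buffer="hjfajgajtwsidaj" (len 15), cursors c1@6 c2@9 c3@15, authorship ...11.22.....33
After op 4 (insert('t')): buffer="hjfajgtajttwsidajt" (len 18), cursors c1@7 c2@11 c3@18, authorship ...11.122.2....333
After op 5 (insert('l')): buffer="hjfajgtlajttlwsidajtl" (len 21), cursors c1@8 c2@13 c3@21, authorship ...11.1122.22....3333
After op 6 (move_left): buffer="hjfajgtlajttlwsidajtl" (len 21), cursors c1@7 c2@12 c3@20, authorship ...11.1122.22....3333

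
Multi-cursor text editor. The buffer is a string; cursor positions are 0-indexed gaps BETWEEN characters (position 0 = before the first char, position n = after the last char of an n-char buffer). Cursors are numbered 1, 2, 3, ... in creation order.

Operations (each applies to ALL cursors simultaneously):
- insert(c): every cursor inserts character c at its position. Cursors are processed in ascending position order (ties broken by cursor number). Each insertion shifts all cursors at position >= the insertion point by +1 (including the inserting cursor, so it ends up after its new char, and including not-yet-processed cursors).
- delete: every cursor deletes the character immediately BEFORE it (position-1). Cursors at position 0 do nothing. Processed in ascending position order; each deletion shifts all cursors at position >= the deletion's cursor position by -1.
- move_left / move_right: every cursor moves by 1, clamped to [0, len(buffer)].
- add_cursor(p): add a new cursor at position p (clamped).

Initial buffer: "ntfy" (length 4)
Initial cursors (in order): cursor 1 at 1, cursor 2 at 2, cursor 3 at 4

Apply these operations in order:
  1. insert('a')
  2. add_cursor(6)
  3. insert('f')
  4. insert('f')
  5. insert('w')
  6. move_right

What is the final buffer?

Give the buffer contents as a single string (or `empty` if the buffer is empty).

Answer: naffwtaffwfyffwaffw

Derivation:
After op 1 (insert('a')): buffer="natafya" (len 7), cursors c1@2 c2@4 c3@7, authorship .1.2..3
After op 2 (add_cursor(6)): buffer="natafya" (len 7), cursors c1@2 c2@4 c4@6 c3@7, authorship .1.2..3
After op 3 (insert('f')): buffer="naftaffyfaf" (len 11), cursors c1@3 c2@6 c4@9 c3@11, authorship .11.22..433
After op 4 (insert('f')): buffer="nafftafffyffaff" (len 15), cursors c1@4 c2@8 c4@12 c3@15, authorship .111.222..44333
After op 5 (insert('w')): buffer="naffwtaffwfyffwaffw" (len 19), cursors c1@5 c2@10 c4@15 c3@19, authorship .1111.2222..4443333
After op 6 (move_right): buffer="naffwtaffwfyffwaffw" (len 19), cursors c1@6 c2@11 c4@16 c3@19, authorship .1111.2222..4443333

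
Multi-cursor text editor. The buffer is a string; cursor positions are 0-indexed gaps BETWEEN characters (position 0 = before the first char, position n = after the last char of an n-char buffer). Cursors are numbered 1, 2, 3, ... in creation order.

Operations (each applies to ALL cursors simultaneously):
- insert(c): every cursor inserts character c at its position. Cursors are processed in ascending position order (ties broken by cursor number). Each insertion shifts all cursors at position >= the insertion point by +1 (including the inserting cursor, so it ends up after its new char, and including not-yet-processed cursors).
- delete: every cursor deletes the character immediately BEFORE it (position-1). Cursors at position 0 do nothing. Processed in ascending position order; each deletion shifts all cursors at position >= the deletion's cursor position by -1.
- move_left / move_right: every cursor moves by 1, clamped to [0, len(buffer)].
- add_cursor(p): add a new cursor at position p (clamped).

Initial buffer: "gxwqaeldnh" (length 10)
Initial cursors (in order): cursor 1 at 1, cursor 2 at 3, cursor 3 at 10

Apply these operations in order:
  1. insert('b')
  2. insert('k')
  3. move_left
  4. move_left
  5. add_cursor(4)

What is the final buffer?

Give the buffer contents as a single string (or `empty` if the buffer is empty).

Answer: gbkxwbkqaeldnhbk

Derivation:
After op 1 (insert('b')): buffer="gbxwbqaeldnhb" (len 13), cursors c1@2 c2@5 c3@13, authorship .1..2.......3
After op 2 (insert('k')): buffer="gbkxwbkqaeldnhbk" (len 16), cursors c1@3 c2@7 c3@16, authorship .11..22.......33
After op 3 (move_left): buffer="gbkxwbkqaeldnhbk" (len 16), cursors c1@2 c2@6 c3@15, authorship .11..22.......33
After op 4 (move_left): buffer="gbkxwbkqaeldnhbk" (len 16), cursors c1@1 c2@5 c3@14, authorship .11..22.......33
After op 5 (add_cursor(4)): buffer="gbkxwbkqaeldnhbk" (len 16), cursors c1@1 c4@4 c2@5 c3@14, authorship .11..22.......33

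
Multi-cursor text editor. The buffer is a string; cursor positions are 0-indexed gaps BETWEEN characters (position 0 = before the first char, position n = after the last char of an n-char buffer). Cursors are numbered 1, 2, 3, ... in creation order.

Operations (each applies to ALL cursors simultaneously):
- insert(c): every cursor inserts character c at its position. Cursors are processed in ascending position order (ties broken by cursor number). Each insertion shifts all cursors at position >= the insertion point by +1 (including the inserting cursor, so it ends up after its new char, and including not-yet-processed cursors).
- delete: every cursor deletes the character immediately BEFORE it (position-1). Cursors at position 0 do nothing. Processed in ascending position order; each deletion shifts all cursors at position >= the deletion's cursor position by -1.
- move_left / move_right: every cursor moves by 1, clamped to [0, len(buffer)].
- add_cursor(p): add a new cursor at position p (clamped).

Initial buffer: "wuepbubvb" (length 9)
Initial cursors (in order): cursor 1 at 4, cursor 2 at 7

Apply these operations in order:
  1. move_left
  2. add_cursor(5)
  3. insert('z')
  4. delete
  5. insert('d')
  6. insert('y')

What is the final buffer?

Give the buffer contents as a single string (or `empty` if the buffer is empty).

After op 1 (move_left): buffer="wuepbubvb" (len 9), cursors c1@3 c2@6, authorship .........
After op 2 (add_cursor(5)): buffer="wuepbubvb" (len 9), cursors c1@3 c3@5 c2@6, authorship .........
After op 3 (insert('z')): buffer="wuezpbzuzbvb" (len 12), cursors c1@4 c3@7 c2@9, authorship ...1..3.2...
After op 4 (delete): buffer="wuepbubvb" (len 9), cursors c1@3 c3@5 c2@6, authorship .........
After op 5 (insert('d')): buffer="wuedpbdudbvb" (len 12), cursors c1@4 c3@7 c2@9, authorship ...1..3.2...
After op 6 (insert('y')): buffer="wuedypbdyudybvb" (len 15), cursors c1@5 c3@9 c2@12, authorship ...11..33.22...

Answer: wuedypbdyudybvb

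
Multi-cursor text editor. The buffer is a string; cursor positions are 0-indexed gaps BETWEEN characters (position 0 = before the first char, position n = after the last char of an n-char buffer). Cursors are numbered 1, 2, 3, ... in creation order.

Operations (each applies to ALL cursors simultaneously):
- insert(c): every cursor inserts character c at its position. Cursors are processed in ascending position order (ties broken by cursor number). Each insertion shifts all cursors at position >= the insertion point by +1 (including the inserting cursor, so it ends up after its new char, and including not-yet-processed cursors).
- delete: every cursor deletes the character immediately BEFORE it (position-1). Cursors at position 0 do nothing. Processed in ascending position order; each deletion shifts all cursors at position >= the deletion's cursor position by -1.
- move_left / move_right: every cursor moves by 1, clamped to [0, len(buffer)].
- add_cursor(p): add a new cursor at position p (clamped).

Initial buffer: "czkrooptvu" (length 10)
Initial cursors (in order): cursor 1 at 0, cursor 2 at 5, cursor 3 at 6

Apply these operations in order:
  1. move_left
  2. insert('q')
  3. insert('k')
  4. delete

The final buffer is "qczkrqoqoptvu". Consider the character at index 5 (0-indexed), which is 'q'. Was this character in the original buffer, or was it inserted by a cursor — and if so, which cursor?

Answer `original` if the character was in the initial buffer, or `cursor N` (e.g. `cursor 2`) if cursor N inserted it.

Answer: cursor 2

Derivation:
After op 1 (move_left): buffer="czkrooptvu" (len 10), cursors c1@0 c2@4 c3@5, authorship ..........
After op 2 (insert('q')): buffer="qczkrqoqoptvu" (len 13), cursors c1@1 c2@6 c3@8, authorship 1....2.3.....
After op 3 (insert('k')): buffer="qkczkrqkoqkoptvu" (len 16), cursors c1@2 c2@8 c3@11, authorship 11....22.33.....
After op 4 (delete): buffer="qczkrqoqoptvu" (len 13), cursors c1@1 c2@6 c3@8, authorship 1....2.3.....
Authorship (.=original, N=cursor N): 1 . . . . 2 . 3 . . . . .
Index 5: author = 2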